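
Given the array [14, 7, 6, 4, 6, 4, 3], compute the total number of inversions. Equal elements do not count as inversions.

Out-of-order pairs: 18

Element-by-element contributions:
14: 6
7: 5
6: 3
4: 1
6: 2
4: 1
3: 0
Sum: 6 + 5 + 3 + 1 + 2 + 1 + 0 = 18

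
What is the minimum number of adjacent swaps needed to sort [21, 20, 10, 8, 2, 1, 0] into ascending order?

21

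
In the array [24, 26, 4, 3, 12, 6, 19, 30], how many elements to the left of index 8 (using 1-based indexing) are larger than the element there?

The element at index 8 is 30.
Elements before it: 24, 26, 4, 3, 12, 6, 19
None of them are larger than 30.

0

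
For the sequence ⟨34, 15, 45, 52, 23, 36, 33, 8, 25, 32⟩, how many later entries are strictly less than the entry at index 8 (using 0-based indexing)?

The element at index 8 is 25.
Elements after it: 32
None of them are smaller than 25.

0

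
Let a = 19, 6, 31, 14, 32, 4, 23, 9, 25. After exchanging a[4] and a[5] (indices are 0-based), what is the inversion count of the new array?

16 inversions

Positions 4 and 5 hold 32 and 4; after swapping, the array is [19, 6, 31, 14, 4, 32, 23, 9, 25].
For each element, count later entries that are smaller:
19 → 6, 14, 4, 9 → 4
6 → 4 → 1
31 → 14, 4, 23, 9, 25 → 5
14 → 4, 9 → 2
4 → none → 0
32 → 23, 9, 25 → 3
23 → 9 → 1
9 → none → 0
25 → none → 0
Sum: 4 + 1 + 5 + 2 + 0 + 3 + 1 + 0 + 0 = 16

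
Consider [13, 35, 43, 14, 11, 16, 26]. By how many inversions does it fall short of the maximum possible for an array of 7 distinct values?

11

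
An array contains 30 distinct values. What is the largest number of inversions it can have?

Inversions: 435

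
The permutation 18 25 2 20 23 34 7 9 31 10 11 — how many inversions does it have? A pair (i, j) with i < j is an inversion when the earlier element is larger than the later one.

Sweep left to right; for each value list the smaller values that follow it:
18 → 2, 7, 9, 10, 11 → 5
25 → 2, 20, 23, 7, 9, 10, 11 → 7
2 → none → 0
20 → 7, 9, 10, 11 → 4
23 → 7, 9, 10, 11 → 4
34 → 7, 9, 31, 10, 11 → 5
7 → none → 0
9 → none → 0
31 → 10, 11 → 2
10 → none → 0
11 → none → 0
Sum: 5 + 7 + 0 + 4 + 4 + 5 + 0 + 0 + 2 + 0 + 0 = 27

27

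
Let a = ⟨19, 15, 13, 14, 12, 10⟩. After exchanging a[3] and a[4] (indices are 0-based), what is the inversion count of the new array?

Inversions: 13

Positions 3 and 4 hold 14 and 12; after swapping, the array is [19, 15, 13, 12, 14, 10].
Count, for each position, how many later elements it exceeds:
19 → 15, 13, 12, 14, 10 → 5
15 → 13, 12, 14, 10 → 4
13 → 12, 10 → 2
12 → 10 → 1
14 → 10 → 1
10 → none → 0
Sum: 5 + 4 + 2 + 1 + 1 + 0 = 13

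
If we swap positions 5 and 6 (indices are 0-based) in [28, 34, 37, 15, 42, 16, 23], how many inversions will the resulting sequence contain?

12 inversions

Positions 5 and 6 hold 16 and 23; after swapping, the array is [28, 34, 37, 15, 42, 23, 16].
Count, for each position, how many later elements it exceeds:
28 → 15, 23, 16 → 3
34 → 15, 23, 16 → 3
37 → 15, 23, 16 → 3
15 → none → 0
42 → 23, 16 → 2
23 → 16 → 1
16 → none → 0
Sum: 3 + 3 + 3 + 0 + 2 + 1 + 0 = 12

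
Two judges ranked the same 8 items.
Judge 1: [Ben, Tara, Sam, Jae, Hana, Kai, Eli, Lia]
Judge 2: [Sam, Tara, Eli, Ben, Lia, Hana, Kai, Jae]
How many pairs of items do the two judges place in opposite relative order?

12 discordant pairs

Assign each item its position (1..8) in the first ordering, then rewrite the second ordering as that position sequence:
positions: Ben→1, Tara→2, Sam→3, Jae→4, Hana→5, Kai→6, Eli→7, Lia→8
second ordering as positions: [3, 2, 7, 1, 8, 5, 6, 4]
Discordant pairs = inversions in this position sequence.
3: 2, 1 → 2
2: 1 → 1
7: 1, 5, 6, 4 → 4
1: 0
8: 5, 6, 4 → 3
5: 4 → 1
6: 4 → 1
4: 0
Total: 2 + 1 + 4 + 0 + 3 + 1 + 1 + 0 = 12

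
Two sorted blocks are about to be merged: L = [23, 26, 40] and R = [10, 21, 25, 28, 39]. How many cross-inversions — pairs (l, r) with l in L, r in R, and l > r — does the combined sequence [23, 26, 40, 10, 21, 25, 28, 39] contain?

Take each right-half value and tally the left-half values above it:
r = 10: 23, 26, 40 → 3
r = 21: 23, 26, 40 → 3
r = 25: 26, 40 → 2
r = 28: 40 → 1
r = 39: 40 → 1
Cross-inversions: 3 + 3 + 2 + 1 + 1 = 10

10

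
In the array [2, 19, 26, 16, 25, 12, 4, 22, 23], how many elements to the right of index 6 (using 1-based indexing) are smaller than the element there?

1

The element at index 6 is 12.
Elements after it: 4, 22, 23
Those smaller than 12: 4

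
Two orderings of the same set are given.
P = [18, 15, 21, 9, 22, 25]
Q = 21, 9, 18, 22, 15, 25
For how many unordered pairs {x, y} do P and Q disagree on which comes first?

There are 5 disagreeing pairs.

Assign each item its position (1..6) in the first ordering, then rewrite the second ordering as that position sequence:
positions: 18→1, 15→2, 21→3, 9→4, 22→5, 25→6
second ordering as positions: [3, 4, 1, 5, 2, 6]
Discordant pairs = inversions in this position sequence.
3: 1, 2 → 2
4: 1, 2 → 2
1: 0
5: 2 → 1
2: 0
6: 0
Total: 2 + 2 + 0 + 1 + 0 + 0 = 5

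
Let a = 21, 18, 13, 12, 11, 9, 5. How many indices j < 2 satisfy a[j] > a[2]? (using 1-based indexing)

1

The element at index 2 is 18.
Elements before it: 21
Those larger than 18: 21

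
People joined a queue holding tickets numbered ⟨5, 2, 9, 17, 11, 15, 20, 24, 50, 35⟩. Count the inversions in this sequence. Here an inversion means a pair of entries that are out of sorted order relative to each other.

4

Sweep left to right; for each value list the smaller values that follow it:
5 → 2 → 1
2 → none → 0
9 → none → 0
17 → 11, 15 → 2
11 → none → 0
15 → none → 0
20 → none → 0
24 → none → 0
50 → 35 → 1
35 → none → 0
Sum: 1 + 0 + 0 + 2 + 0 + 0 + 0 + 0 + 1 + 0 = 4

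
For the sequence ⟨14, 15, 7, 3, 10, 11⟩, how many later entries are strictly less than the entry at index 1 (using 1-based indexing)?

The element at index 1 is 14.
Elements after it: 15, 7, 3, 10, 11
Those smaller than 14: 7, 3, 10, 11

4 such elements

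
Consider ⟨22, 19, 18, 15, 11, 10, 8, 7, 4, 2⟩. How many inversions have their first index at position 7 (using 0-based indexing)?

The element at index 7 is 7.
Elements after it: 4, 2
Those smaller than 7: 4, 2

2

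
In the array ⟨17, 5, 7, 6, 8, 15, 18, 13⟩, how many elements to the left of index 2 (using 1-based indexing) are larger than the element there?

1 such element

The element at index 2 is 5.
Elements before it: 17
Those larger than 5: 17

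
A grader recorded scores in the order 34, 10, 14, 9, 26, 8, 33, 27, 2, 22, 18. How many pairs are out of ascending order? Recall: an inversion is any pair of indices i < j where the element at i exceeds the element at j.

31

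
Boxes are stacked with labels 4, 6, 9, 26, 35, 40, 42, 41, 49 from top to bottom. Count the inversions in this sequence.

For each element, count later entries that are smaller:
4 → none → 0
6 → none → 0
9 → none → 0
26 → none → 0
35 → none → 0
40 → none → 0
42 → 41 → 1
41 → none → 0
49 → none → 0
Sum: 0 + 0 + 0 + 0 + 0 + 0 + 1 + 0 + 0 = 1

1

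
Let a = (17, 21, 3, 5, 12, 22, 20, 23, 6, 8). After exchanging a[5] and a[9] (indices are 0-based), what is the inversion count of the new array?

17

Positions 5 and 9 hold 22 and 8; after swapping, the array is [17, 21, 3, 5, 12, 8, 20, 23, 6, 22].
Element-by-element contributions:
17: 5
21: 6
3: 0
5: 0
12: 2
8: 1
20: 1
23: 2
6: 0
22: 0
Sum: 5 + 6 + 0 + 0 + 2 + 1 + 1 + 2 + 0 + 0 = 17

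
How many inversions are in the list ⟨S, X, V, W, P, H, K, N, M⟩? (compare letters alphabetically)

27 inversions

Element-by-element contributions:
S: 5
X: 7
V: 5
W: 5
P: 4
H: 0
K: 0
N: 1
M: 0
Sum: 5 + 7 + 5 + 5 + 4 + 0 + 0 + 1 + 0 = 27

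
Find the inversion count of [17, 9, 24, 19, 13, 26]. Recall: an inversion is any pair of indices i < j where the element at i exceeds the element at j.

Out-of-order pairs: 5

For each element, count later entries that are smaller:
17: 2
9: 0
24: 2
19: 1
13: 0
26: 0
Sum: 2 + 0 + 2 + 1 + 0 + 0 = 5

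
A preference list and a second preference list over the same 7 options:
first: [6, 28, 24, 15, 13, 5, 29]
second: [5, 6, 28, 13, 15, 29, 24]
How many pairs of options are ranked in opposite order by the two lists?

9

Assign each item its position (1..7) in the first ordering, then rewrite the second ordering as that position sequence:
positions: 6→1, 28→2, 24→3, 15→4, 13→5, 5→6, 29→7
second ordering as positions: [6, 1, 2, 5, 4, 7, 3]
Discordant pairs = inversions in this position sequence.
6: 1, 2, 5, 4, 3 → 5
1: 0
2: 0
5: 4, 3 → 2
4: 3 → 1
7: 3 → 1
3: 0
Total: 5 + 0 + 0 + 2 + 1 + 1 + 0 = 9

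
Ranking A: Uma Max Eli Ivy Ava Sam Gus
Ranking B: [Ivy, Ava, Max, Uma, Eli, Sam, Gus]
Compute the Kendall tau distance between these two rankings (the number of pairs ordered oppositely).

Assign each item its position (1..7) in the first ordering, then rewrite the second ordering as that position sequence:
positions: Uma→1, Max→2, Eli→3, Ivy→4, Ava→5, Sam→6, Gus→7
second ordering as positions: [4, 5, 2, 1, 3, 6, 7]
Discordant pairs = inversions in this position sequence.
4: 2, 1, 3 → 3
5: 2, 1, 3 → 3
2: 1 → 1
1: 0
3: 0
6: 0
7: 0
Total: 3 + 3 + 1 + 0 + 0 + 0 + 0 = 7

7 discordant pairs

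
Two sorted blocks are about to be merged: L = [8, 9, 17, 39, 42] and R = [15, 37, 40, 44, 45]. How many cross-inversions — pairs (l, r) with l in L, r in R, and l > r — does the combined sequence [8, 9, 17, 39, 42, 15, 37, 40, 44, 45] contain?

6

Count, for every r in R, how many entries of L exceed r:
r = 15: 17, 39, 42 → 3
r = 37: 39, 42 → 2
r = 40: 42 → 1
r = 44: none → 0
r = 45: none → 0
Cross-inversions: 3 + 2 + 1 + 0 + 0 = 6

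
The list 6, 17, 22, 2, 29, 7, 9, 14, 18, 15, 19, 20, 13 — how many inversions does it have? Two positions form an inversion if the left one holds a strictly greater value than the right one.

For each element, count later entries that are smaller:
6 → 2 → 1
17 → 2, 7, 9, 14, 15, 13 → 6
22 → 2, 7, 9, 14, 18, 15, 19, 20, 13 → 9
2 → none → 0
29 → 7, 9, 14, 18, 15, 19, 20, 13 → 8
7 → none → 0
9 → none → 0
14 → 13 → 1
18 → 15, 13 → 2
15 → 13 → 1
19 → 13 → 1
20 → 13 → 1
13 → none → 0
Sum: 1 + 6 + 9 + 0 + 8 + 0 + 0 + 1 + 2 + 1 + 1 + 1 + 0 = 30

30 inversions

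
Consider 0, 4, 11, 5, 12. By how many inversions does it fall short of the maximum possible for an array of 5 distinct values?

Maximum inversions for 5 distinct elements is C(5, 2) = 5·4/2 = 10.
Current inversions — for each element, count later smaller elements:
0: 0
4: 0
11: 1
5: 0
12: 0
Current total: 0 + 0 + 1 + 0 + 0 = 1
Shortfall: 10 − 1 = 9

9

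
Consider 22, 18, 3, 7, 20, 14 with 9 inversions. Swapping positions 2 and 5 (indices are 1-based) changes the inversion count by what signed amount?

+1

Positions 2 and 5 hold 18 and 20; after swapping, the array is [22, 20, 3, 7, 18, 14].
Element-by-element contributions:
22 → 20, 3, 7, 18, 14 → 5
20 → 3, 7, 18, 14 → 4
3 → none → 0
7 → none → 0
18 → 14 → 1
14 → none → 0
Sum: 5 + 4 + 0 + 0 + 1 + 0 = 10
Change: 10 − 9 = +1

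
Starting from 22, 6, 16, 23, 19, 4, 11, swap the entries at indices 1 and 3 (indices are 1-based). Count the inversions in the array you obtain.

12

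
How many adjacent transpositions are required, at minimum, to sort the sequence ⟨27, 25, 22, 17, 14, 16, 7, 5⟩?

27

Each adjacent swap fixes exactly one inversion, so the minimum swap count equals the number of inversions.
Count inversions — for each element, later elements that are smaller:
27: 25, 22, 17, 14, 16, 7, 5 → 7
25: 22, 17, 14, 16, 7, 5 → 6
22: 17, 14, 16, 7, 5 → 5
17: 14, 16, 7, 5 → 4
14: 7, 5 → 2
16: 7, 5 → 2
7: 5 → 1
5: none → 0
Total inversions: 7 + 6 + 5 + 4 + 2 + 2 + 1 + 0 = 27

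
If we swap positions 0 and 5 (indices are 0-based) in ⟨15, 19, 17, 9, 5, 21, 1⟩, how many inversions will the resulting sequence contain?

Positions 0 and 5 hold 15 and 21; after swapping, the array is [21, 19, 17, 9, 5, 15, 1].
Count, for each position, how many later elements it exceeds:
21: 6
19: 5
17: 4
9: 2
5: 1
15: 1
1: 0
Sum: 6 + 5 + 4 + 2 + 1 + 1 + 0 = 19

19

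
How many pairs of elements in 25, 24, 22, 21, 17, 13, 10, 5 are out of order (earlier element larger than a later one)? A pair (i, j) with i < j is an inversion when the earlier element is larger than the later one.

For each element, count later entries that are smaller:
25: 7
24: 6
22: 5
21: 4
17: 3
13: 2
10: 1
5: 0
Sum: 7 + 6 + 5 + 4 + 3 + 2 + 1 + 0 = 28

28 out-of-order pairs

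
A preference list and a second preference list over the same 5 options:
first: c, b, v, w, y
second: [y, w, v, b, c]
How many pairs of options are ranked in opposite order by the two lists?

10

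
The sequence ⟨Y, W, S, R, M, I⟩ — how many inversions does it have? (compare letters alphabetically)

Out-of-order pairs: 15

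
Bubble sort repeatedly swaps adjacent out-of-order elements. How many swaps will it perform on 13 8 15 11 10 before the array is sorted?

Minimum adjacent swaps = number of inversions (each swap of adjacent out-of-order elements removes one inversion and no swap can remove more).
Count inversions — for each element, later elements that are smaller:
13: 8, 11, 10 → 3
8: none → 0
15: 11, 10 → 2
11: 10 → 1
10: none → 0
Total inversions: 3 + 0 + 2 + 1 + 0 = 6

6 adjacent swaps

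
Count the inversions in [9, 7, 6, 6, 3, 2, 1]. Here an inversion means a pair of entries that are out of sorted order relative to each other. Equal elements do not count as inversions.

20 inversions

Sweep left to right; for each value list the smaller values that follow it:
9: 6
7: 5
6: 3
6: 3
3: 2
2: 1
1: 0
Sum: 6 + 5 + 3 + 3 + 2 + 1 + 0 = 20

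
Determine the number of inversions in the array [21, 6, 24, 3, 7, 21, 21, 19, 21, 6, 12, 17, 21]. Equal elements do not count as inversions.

Count, for each position, how many later elements it exceeds:
21 → 6, 3, 7, 19, 6, 12, 17 → 7
6 → 3 → 1
24 → 3, 7, 21, 21, 19, 21, 6, 12, 17, 21 → 10
3 → none → 0
7 → 6 → 1
21 → 19, 6, 12, 17 → 4
21 → 19, 6, 12, 17 → 4
19 → 6, 12, 17 → 3
21 → 6, 12, 17 → 3
6 → none → 0
12 → none → 0
17 → none → 0
21 → none → 0
Sum: 7 + 1 + 10 + 0 + 1 + 4 + 4 + 3 + 3 + 0 + 0 + 0 + 0 = 33

Out-of-order pairs: 33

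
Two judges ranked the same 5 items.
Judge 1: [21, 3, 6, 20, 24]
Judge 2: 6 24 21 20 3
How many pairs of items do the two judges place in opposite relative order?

6

Assign each item its position (1..5) in the first ordering, then rewrite the second ordering as that position sequence:
positions: 21→1, 3→2, 6→3, 20→4, 24→5
second ordering as positions: [3, 5, 1, 4, 2]
Discordant pairs = inversions in this position sequence.
3: 1, 2 → 2
5: 1, 4, 2 → 3
1: 0
4: 2 → 1
2: 0
Total: 2 + 3 + 0 + 1 + 0 = 6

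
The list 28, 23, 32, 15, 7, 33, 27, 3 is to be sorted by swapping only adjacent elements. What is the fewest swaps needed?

18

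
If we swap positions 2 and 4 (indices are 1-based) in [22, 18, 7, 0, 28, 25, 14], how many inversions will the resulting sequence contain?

8

Positions 2 and 4 hold 18 and 0; after swapping, the array is [22, 0, 7, 18, 28, 25, 14].
Sweep left to right; for each value list the smaller values that follow it:
22: 4
0: 0
7: 0
18: 1
28: 2
25: 1
14: 0
Sum: 4 + 0 + 0 + 1 + 2 + 1 + 0 = 8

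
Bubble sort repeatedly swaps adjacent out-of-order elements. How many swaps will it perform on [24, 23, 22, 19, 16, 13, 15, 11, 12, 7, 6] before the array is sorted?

53

Each adjacent swap fixes exactly one inversion, so the minimum swap count equals the number of inversions.
Count inversions — for each element, later elements that are smaller:
24: 23, 22, 19, 16, 13, 15, 11, 12, 7, 6 → 10
23: 22, 19, 16, 13, 15, 11, 12, 7, 6 → 9
22: 19, 16, 13, 15, 11, 12, 7, 6 → 8
19: 16, 13, 15, 11, 12, 7, 6 → 7
16: 13, 15, 11, 12, 7, 6 → 6
13: 11, 12, 7, 6 → 4
15: 11, 12, 7, 6 → 4
11: 7, 6 → 2
12: 7, 6 → 2
7: 6 → 1
6: none → 0
Total inversions: 10 + 9 + 8 + 7 + 6 + 4 + 4 + 2 + 2 + 1 + 0 = 53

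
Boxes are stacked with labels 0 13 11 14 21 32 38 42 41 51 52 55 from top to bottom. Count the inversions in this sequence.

Count, for each position, how many later elements it exceeds:
0: 0
13: 1
11: 0
14: 0
21: 0
32: 0
38: 0
42: 1
41: 0
51: 0
52: 0
55: 0
Sum: 0 + 1 + 0 + 0 + 0 + 0 + 0 + 1 + 0 + 0 + 0 + 0 = 2

2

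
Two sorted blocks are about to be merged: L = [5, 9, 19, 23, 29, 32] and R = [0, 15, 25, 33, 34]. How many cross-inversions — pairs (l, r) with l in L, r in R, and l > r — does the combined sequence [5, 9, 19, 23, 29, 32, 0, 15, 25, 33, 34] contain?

For each element r of the right run, count left-run elements greater than r:
r = 0: 5, 9, 19, 23, 29, 32 → 6
r = 15: 19, 23, 29, 32 → 4
r = 25: 29, 32 → 2
r = 33: none → 0
r = 34: none → 0
Cross-inversions: 6 + 4 + 2 + 0 + 0 = 12

12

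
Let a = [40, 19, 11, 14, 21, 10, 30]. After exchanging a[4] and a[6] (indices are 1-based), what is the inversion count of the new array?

Positions 4 and 6 hold 14 and 10; after swapping, the array is [40, 19, 11, 10, 21, 14, 30].
Count, for each position, how many later elements it exceeds:
40: 6
19: 3
11: 1
10: 0
21: 1
14: 0
30: 0
Sum: 6 + 3 + 1 + 0 + 1 + 0 + 0 = 11

11 inversions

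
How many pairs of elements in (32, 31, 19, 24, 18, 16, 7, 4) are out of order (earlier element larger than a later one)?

Inversions: 27

Element-by-element contributions:
32 → 31, 19, 24, 18, 16, 7, 4 → 7
31 → 19, 24, 18, 16, 7, 4 → 6
19 → 18, 16, 7, 4 → 4
24 → 18, 16, 7, 4 → 4
18 → 16, 7, 4 → 3
16 → 7, 4 → 2
7 → 4 → 1
4 → none → 0
Sum: 7 + 6 + 4 + 4 + 3 + 2 + 1 + 0 = 27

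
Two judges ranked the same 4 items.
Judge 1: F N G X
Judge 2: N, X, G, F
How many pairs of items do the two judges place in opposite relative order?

Assign each item its position (1..4) in the first ordering, then rewrite the second ordering as that position sequence:
positions: F→1, N→2, G→3, X→4
second ordering as positions: [2, 4, 3, 1]
Discordant pairs = inversions in this position sequence.
2: 1 → 1
4: 3, 1 → 2
3: 1 → 1
1: 0
Total: 1 + 2 + 1 + 0 = 4

4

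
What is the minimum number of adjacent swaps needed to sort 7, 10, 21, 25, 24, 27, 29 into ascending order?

Adjacent swaps: 1

Each adjacent swap fixes exactly one inversion, so the minimum swap count equals the number of inversions.
Count inversions — for each element, later elements that are smaller:
7: none → 0
10: none → 0
21: none → 0
25: 24 → 1
24: none → 0
27: none → 0
29: none → 0
Total inversions: 0 + 0 + 0 + 1 + 0 + 0 + 0 = 1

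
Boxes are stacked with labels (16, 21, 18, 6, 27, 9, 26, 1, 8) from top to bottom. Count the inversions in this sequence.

For each element, count later entries that are smaller:
16: 4
21: 5
18: 4
6: 1
27: 4
9: 2
26: 2
1: 0
8: 0
Sum: 4 + 5 + 4 + 1 + 4 + 2 + 2 + 0 + 0 = 22

Inversions: 22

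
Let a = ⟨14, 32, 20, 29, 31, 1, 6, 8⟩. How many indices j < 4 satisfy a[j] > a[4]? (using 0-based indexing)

The element at index 4 is 31.
Elements before it: 14, 32, 20, 29
Those larger than 31: 32

1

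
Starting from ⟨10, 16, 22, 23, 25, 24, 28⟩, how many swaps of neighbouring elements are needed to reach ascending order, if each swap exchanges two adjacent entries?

1

Each adjacent swap fixes exactly one inversion, so the minimum swap count equals the number of inversions.
Count inversions — for each element, later elements that are smaller:
10: none → 0
16: none → 0
22: none → 0
23: none → 0
25: 24 → 1
24: none → 0
28: none → 0
Total inversions: 0 + 0 + 0 + 0 + 1 + 0 + 0 = 1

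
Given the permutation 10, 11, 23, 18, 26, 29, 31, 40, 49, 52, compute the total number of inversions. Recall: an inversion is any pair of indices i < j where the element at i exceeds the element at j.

1 inversion

Element-by-element contributions:
10 → none → 0
11 → none → 0
23 → 18 → 1
18 → none → 0
26 → none → 0
29 → none → 0
31 → none → 0
40 → none → 0
49 → none → 0
52 → none → 0
Sum: 0 + 0 + 1 + 0 + 0 + 0 + 0 + 0 + 0 + 0 = 1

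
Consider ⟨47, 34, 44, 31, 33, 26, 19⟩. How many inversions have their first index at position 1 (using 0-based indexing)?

4 such elements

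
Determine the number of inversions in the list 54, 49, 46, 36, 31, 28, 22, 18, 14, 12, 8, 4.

66

Element-by-element contributions:
54 → 49, 46, 36, 31, 28, 22, 18, 14, 12, 8, 4 → 11
49 → 46, 36, 31, 28, 22, 18, 14, 12, 8, 4 → 10
46 → 36, 31, 28, 22, 18, 14, 12, 8, 4 → 9
36 → 31, 28, 22, 18, 14, 12, 8, 4 → 8
31 → 28, 22, 18, 14, 12, 8, 4 → 7
28 → 22, 18, 14, 12, 8, 4 → 6
22 → 18, 14, 12, 8, 4 → 5
18 → 14, 12, 8, 4 → 4
14 → 12, 8, 4 → 3
12 → 8, 4 → 2
8 → 4 → 1
4 → none → 0
Sum: 11 + 10 + 9 + 8 + 7 + 6 + 5 + 4 + 3 + 2 + 1 + 0 = 66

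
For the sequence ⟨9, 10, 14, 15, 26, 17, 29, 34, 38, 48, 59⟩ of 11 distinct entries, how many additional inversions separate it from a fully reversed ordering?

Maximum inversions for 11 distinct elements is C(11, 2) = 11·10/2 = 55.
Current inversions — for each element, count later smaller elements:
9: 0
10: 0
14: 0
15: 0
26: 1
17: 0
29: 0
34: 0
38: 0
48: 0
59: 0
Current total: 0 + 0 + 0 + 0 + 1 + 0 + 0 + 0 + 0 + 0 + 0 = 1
Shortfall: 55 − 1 = 54

54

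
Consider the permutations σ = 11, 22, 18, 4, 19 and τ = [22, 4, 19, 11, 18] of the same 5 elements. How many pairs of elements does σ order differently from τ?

5

Assign each item its position (1..5) in the first ordering, then rewrite the second ordering as that position sequence:
positions: 11→1, 22→2, 18→3, 4→4, 19→5
second ordering as positions: [2, 4, 5, 1, 3]
Discordant pairs = inversions in this position sequence.
2: 1 → 1
4: 1, 3 → 2
5: 1, 3 → 2
1: 0
3: 0
Total: 1 + 2 + 2 + 0 + 0 = 5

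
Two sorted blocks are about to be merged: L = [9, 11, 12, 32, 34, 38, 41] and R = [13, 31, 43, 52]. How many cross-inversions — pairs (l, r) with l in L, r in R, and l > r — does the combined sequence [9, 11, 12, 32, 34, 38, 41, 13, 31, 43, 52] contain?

8

For each element r of the right run, count left-run elements greater than r:
r = 13: 32, 34, 38, 41 → 4
r = 31: 32, 34, 38, 41 → 4
r = 43: none → 0
r = 52: none → 0
Cross-inversions: 4 + 4 + 0 + 0 = 8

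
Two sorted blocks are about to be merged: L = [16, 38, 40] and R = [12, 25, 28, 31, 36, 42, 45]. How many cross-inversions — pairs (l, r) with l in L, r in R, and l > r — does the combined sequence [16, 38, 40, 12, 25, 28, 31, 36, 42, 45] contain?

Take each right-half value and tally the left-half values above it:
r = 12: 16, 38, 40 → 3
r = 25: 38, 40 → 2
r = 28: 38, 40 → 2
r = 31: 38, 40 → 2
r = 36: 38, 40 → 2
r = 42: none → 0
r = 45: none → 0
Cross-inversions: 3 + 2 + 2 + 2 + 2 + 0 + 0 = 11

There are 11 cross-inversions.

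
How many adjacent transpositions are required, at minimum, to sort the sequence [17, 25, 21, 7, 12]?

Adjacent swaps: 7

The minimum number of adjacent swaps to sort an array equals its inversion count, since every such swap removes exactly one inversion.
Count inversions — for each element, later elements that are smaller:
17: 7, 12 → 2
25: 21, 7, 12 → 3
21: 7, 12 → 2
7: none → 0
12: none → 0
Total inversions: 2 + 3 + 2 + 0 + 0 = 7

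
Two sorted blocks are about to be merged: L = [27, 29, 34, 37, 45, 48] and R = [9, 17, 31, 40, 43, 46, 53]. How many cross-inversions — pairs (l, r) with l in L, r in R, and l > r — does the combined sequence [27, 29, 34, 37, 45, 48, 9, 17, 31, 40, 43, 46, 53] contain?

Take each right-half value and tally the left-half values above it:
r = 9: 27, 29, 34, 37, 45, 48 → 6
r = 17: 27, 29, 34, 37, 45, 48 → 6
r = 31: 34, 37, 45, 48 → 4
r = 40: 45, 48 → 2
r = 43: 45, 48 → 2
r = 46: 48 → 1
r = 53: none → 0
Cross-inversions: 6 + 6 + 4 + 2 + 2 + 1 + 0 = 21

21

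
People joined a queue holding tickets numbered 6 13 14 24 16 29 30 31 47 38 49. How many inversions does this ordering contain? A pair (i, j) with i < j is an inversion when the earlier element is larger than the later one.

For each element, count later entries that are smaller:
6 → none → 0
13 → none → 0
14 → none → 0
24 → 16 → 1
16 → none → 0
29 → none → 0
30 → none → 0
31 → none → 0
47 → 38 → 1
38 → none → 0
49 → none → 0
Sum: 0 + 0 + 0 + 1 + 0 + 0 + 0 + 0 + 1 + 0 + 0 = 2

2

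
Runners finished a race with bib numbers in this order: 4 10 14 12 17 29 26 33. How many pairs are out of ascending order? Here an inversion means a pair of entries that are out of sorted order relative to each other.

Element-by-element contributions:
4 → none → 0
10 → none → 0
14 → 12 → 1
12 → none → 0
17 → none → 0
29 → 26 → 1
26 → none → 0
33 → none → 0
Sum: 0 + 0 + 1 + 0 + 0 + 1 + 0 + 0 = 2

2 inversions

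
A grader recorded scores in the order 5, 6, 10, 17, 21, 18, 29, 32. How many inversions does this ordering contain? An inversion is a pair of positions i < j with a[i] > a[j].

Sweep left to right; for each value list the smaller values that follow it:
5 → none → 0
6 → none → 0
10 → none → 0
17 → none → 0
21 → 18 → 1
18 → none → 0
29 → none → 0
32 → none → 0
Sum: 0 + 0 + 0 + 0 + 1 + 0 + 0 + 0 = 1

Inversions: 1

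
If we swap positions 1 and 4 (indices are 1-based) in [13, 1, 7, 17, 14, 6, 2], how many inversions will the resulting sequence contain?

Positions 1 and 4 hold 13 and 17; after swapping, the array is [17, 1, 7, 13, 14, 6, 2].
Element-by-element contributions:
17: 6
1: 0
7: 2
13: 2
14: 2
6: 1
2: 0
Sum: 6 + 0 + 2 + 2 + 2 + 1 + 0 = 13

13 inversions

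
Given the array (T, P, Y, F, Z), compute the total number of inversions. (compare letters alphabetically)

Sweep left to right; for each value list the smaller values that follow it:
T: 2
P: 1
Y: 1
F: 0
Z: 0
Sum: 2 + 1 + 1 + 0 + 0 = 4

There are 4 inversions.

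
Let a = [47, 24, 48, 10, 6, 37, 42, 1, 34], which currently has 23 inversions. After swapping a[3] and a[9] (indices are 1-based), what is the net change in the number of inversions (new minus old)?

-5

Positions 3 and 9 hold 48 and 34; after swapping, the array is [47, 24, 34, 10, 6, 37, 42, 1, 48].
Sweep left to right; for each value list the smaller values that follow it:
47: 7
24: 3
34: 3
10: 2
6: 1
37: 1
42: 1
1: 0
48: 0
Sum: 7 + 3 + 3 + 2 + 1 + 1 + 1 + 0 + 0 = 18
Change: 18 − 23 = -5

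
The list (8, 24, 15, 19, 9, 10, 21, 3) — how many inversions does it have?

16

Count, for each position, how many later elements it exceeds:
8 → 3 → 1
24 → 15, 19, 9, 10, 21, 3 → 6
15 → 9, 10, 3 → 3
19 → 9, 10, 3 → 3
9 → 3 → 1
10 → 3 → 1
21 → 3 → 1
3 → none → 0
Sum: 1 + 6 + 3 + 3 + 1 + 1 + 1 + 0 = 16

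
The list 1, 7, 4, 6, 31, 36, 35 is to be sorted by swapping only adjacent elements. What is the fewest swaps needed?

The minimum number of adjacent swaps to sort an array equals its inversion count, since every such swap removes exactly one inversion.
Count inversions — for each element, later elements that are smaller:
1: none → 0
7: 4, 6 → 2
4: none → 0
6: none → 0
31: none → 0
36: 35 → 1
35: none → 0
Total inversions: 0 + 2 + 0 + 0 + 0 + 1 + 0 = 3

3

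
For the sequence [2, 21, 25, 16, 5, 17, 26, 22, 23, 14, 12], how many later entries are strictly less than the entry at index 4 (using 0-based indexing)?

0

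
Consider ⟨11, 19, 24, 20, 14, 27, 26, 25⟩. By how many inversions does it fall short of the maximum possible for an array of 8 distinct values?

Maximum inversions for 8 distinct elements is C(8, 2) = 8·7/2 = 28.
Current inversions — for each element, count later smaller elements:
11: 0
19: 1
24: 2
20: 1
14: 0
27: 2
26: 1
25: 0
Current total: 0 + 1 + 2 + 1 + 0 + 2 + 1 + 0 = 7
Shortfall: 28 − 7 = 21

21 inversions short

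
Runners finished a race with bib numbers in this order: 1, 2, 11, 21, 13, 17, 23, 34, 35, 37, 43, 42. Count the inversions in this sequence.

For each element, count later entries that are smaller:
1: 0
2: 0
11: 0
21: 2
13: 0
17: 0
23: 0
34: 0
35: 0
37: 0
43: 1
42: 0
Sum: 0 + 0 + 0 + 2 + 0 + 0 + 0 + 0 + 0 + 0 + 1 + 0 = 3

3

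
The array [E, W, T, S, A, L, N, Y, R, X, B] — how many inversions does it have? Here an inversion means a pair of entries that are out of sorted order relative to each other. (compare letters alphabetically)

For each element, count later entries that are smaller:
E → A, B → 2
W → T, S, A, L, N, R, B → 7
T → S, A, L, N, R, B → 6
S → A, L, N, R, B → 5
A → none → 0
L → B → 1
N → B → 1
Y → R, X, B → 3
R → B → 1
X → B → 1
B → none → 0
Sum: 2 + 7 + 6 + 5 + 0 + 1 + 1 + 3 + 1 + 1 + 0 = 27

27 inversions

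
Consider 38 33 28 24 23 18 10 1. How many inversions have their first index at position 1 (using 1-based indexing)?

The element at index 1 is 38.
Elements after it: 33, 28, 24, 23, 18, 10, 1
Those smaller than 38: 33, 28, 24, 23, 18, 10, 1

7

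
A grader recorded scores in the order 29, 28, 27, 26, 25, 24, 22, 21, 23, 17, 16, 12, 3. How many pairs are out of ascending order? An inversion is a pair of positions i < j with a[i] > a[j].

Element-by-element contributions:
29 → 28, 27, 26, 25, 24, 22, 21, 23, 17, 16, 12, 3 → 12
28 → 27, 26, 25, 24, 22, 21, 23, 17, 16, 12, 3 → 11
27 → 26, 25, 24, 22, 21, 23, 17, 16, 12, 3 → 10
26 → 25, 24, 22, 21, 23, 17, 16, 12, 3 → 9
25 → 24, 22, 21, 23, 17, 16, 12, 3 → 8
24 → 22, 21, 23, 17, 16, 12, 3 → 7
22 → 21, 17, 16, 12, 3 → 5
21 → 17, 16, 12, 3 → 4
23 → 17, 16, 12, 3 → 4
17 → 16, 12, 3 → 3
16 → 12, 3 → 2
12 → 3 → 1
3 → none → 0
Sum: 12 + 11 + 10 + 9 + 8 + 7 + 5 + 4 + 4 + 3 + 2 + 1 + 0 = 76

76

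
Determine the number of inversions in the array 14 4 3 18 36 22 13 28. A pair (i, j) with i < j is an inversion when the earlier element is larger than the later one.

9

Sweep left to right; for each value list the smaller values that follow it:
14: 3
4: 1
3: 0
18: 1
36: 3
22: 1
13: 0
28: 0
Sum: 3 + 1 + 0 + 1 + 3 + 1 + 0 + 0 = 9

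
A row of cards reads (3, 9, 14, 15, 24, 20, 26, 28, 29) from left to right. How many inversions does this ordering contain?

1 inversion

Sweep left to right; for each value list the smaller values that follow it:
3 → none → 0
9 → none → 0
14 → none → 0
15 → none → 0
24 → 20 → 1
20 → none → 0
26 → none → 0
28 → none → 0
29 → none → 0
Sum: 0 + 0 + 0 + 0 + 1 + 0 + 0 + 0 + 0 = 1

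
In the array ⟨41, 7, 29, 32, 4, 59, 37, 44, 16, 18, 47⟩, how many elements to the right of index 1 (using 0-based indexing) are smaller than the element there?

The element at index 1 is 7.
Elements after it: 29, 32, 4, 59, 37, 44, 16, 18, 47
Those smaller than 7: 4

1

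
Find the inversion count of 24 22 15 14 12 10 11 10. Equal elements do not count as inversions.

Inversions: 26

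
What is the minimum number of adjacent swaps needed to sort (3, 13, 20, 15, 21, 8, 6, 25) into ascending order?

Minimum adjacent swaps = number of inversions (each swap of adjacent out-of-order elements removes one inversion and no swap can remove more).
Count inversions — for each element, later elements that are smaller:
3: none → 0
13: 8, 6 → 2
20: 15, 8, 6 → 3
15: 8, 6 → 2
21: 8, 6 → 2
8: 6 → 1
6: none → 0
25: none → 0
Total inversions: 0 + 2 + 3 + 2 + 2 + 1 + 0 + 0 = 10

10 swaps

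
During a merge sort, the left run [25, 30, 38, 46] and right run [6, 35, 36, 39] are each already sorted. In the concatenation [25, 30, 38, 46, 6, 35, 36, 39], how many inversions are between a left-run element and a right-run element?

Count, for every r in R, how many entries of L exceed r:
r = 6: 25, 30, 38, 46 → 4
r = 35: 38, 46 → 2
r = 36: 38, 46 → 2
r = 39: 46 → 1
Cross-inversions: 4 + 2 + 2 + 1 = 9

9 cross-inversions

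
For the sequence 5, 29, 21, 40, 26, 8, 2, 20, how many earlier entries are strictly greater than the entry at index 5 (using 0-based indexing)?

The element at index 5 is 8.
Elements before it: 5, 29, 21, 40, 26
Those larger than 8: 29, 21, 40, 26

4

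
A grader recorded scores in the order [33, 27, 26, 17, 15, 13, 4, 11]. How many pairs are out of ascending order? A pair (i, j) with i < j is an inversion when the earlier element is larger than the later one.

Sweep left to right; for each value list the smaller values that follow it:
33 → 27, 26, 17, 15, 13, 4, 11 → 7
27 → 26, 17, 15, 13, 4, 11 → 6
26 → 17, 15, 13, 4, 11 → 5
17 → 15, 13, 4, 11 → 4
15 → 13, 4, 11 → 3
13 → 4, 11 → 2
4 → none → 0
11 → none → 0
Sum: 7 + 6 + 5 + 4 + 3 + 2 + 0 + 0 = 27

27 inversions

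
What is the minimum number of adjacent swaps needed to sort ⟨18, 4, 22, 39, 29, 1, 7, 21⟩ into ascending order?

The minimum number of adjacent swaps to sort an array equals its inversion count, since every such swap removes exactly one inversion.
Count inversions — for each element, later elements that are smaller:
18: 4, 1, 7 → 3
4: 1 → 1
22: 1, 7, 21 → 3
39: 29, 1, 7, 21 → 4
29: 1, 7, 21 → 3
1: none → 0
7: none → 0
21: none → 0
Total inversions: 3 + 1 + 3 + 4 + 3 + 0 + 0 + 0 = 14

14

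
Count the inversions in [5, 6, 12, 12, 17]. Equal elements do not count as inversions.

0

Out-of-order index pairs (1-indexed):
(none)
That's 0 pairs.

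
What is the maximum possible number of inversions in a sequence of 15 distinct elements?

105 inversions

A reversed (strictly descending) arrangement makes every pair an inversion, giving C(15, 2) inversions.
C(15, 2) = 15·14/2 = 105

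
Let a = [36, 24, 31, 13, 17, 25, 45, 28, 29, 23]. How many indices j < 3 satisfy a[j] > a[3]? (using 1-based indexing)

The element at index 3 is 31.
Elements before it: 36, 24
Those larger than 31: 36

1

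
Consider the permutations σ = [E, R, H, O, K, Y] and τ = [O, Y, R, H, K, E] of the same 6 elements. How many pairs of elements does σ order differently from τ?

Assign each item its position (1..6) in the first ordering, then rewrite the second ordering as that position sequence:
positions: E→1, R→2, H→3, O→4, K→5, Y→6
second ordering as positions: [4, 6, 2, 3, 5, 1]
Discordant pairs = inversions in this position sequence.
4: 2, 3, 1 → 3
6: 2, 3, 5, 1 → 4
2: 1 → 1
3: 1 → 1
5: 1 → 1
1: 0
Total: 3 + 4 + 1 + 1 + 1 + 0 = 10

10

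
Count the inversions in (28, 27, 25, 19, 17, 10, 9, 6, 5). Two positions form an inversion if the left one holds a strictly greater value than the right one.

36 inversions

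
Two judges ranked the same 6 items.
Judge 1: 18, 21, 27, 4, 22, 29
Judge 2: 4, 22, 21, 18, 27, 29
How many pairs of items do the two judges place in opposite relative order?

7 discordant pairs

Assign each item its position (1..6) in the first ordering, then rewrite the second ordering as that position sequence:
positions: 18→1, 21→2, 27→3, 4→4, 22→5, 29→6
second ordering as positions: [4, 5, 2, 1, 3, 6]
Discordant pairs = inversions in this position sequence.
4: 2, 1, 3 → 3
5: 2, 1, 3 → 3
2: 1 → 1
1: 0
3: 0
6: 0
Total: 3 + 3 + 1 + 0 + 0 + 0 = 7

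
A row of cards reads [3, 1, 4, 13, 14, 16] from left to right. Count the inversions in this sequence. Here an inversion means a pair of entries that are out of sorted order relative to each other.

1

Listing every pair i<j with a[i]>a[j] (using 1-based positions):
(1,2): 3 > 1
That's 1 pair.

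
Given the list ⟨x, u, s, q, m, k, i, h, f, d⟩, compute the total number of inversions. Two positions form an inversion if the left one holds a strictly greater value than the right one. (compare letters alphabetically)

45 inversions

Count, for each position, how many later elements it exceeds:
x: 9
u: 8
s: 7
q: 6
m: 5
k: 4
i: 3
h: 2
f: 1
d: 0
Sum: 9 + 8 + 7 + 6 + 5 + 4 + 3 + 2 + 1 + 0 = 45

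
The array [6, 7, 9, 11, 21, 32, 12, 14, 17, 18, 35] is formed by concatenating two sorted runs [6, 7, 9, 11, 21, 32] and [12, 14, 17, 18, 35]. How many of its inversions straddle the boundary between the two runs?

For each element r of the right run, count left-run elements greater than r:
r = 12: 21, 32 → 2
r = 14: 21, 32 → 2
r = 17: 21, 32 → 2
r = 18: 21, 32 → 2
r = 35: none → 0
Cross-inversions: 2 + 2 + 2 + 2 + 0 = 8

There are 8 cross-inversions.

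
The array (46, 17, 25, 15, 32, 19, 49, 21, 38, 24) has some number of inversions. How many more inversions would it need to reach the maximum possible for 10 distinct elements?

25 inversions short

Maximum inversions for 10 distinct elements is C(10, 2) = 10·9/2 = 45.
Current inversions — for each element, count later smaller elements:
46: 8
17: 1
25: 4
15: 0
32: 3
19: 0
49: 3
21: 0
38: 1
24: 0
Current total: 8 + 1 + 4 + 0 + 3 + 0 + 3 + 0 + 1 + 0 = 20
Shortfall: 45 − 20 = 25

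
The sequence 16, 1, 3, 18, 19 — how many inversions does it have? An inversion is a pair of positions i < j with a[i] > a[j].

2

Out-of-order index pairs (1-indexed):
(1,2): 16 > 1
(1,3): 16 > 3
That's 2 pairs.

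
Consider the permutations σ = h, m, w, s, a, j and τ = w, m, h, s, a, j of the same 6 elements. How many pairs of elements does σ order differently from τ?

Assign each item its position (1..6) in the first ordering, then rewrite the second ordering as that position sequence:
positions: h→1, m→2, w→3, s→4, a→5, j→6
second ordering as positions: [3, 2, 1, 4, 5, 6]
Discordant pairs = inversions in this position sequence.
3: 2, 1 → 2
2: 1 → 1
1: 0
4: 0
5: 0
6: 0
Total: 2 + 1 + 0 + 0 + 0 + 0 = 3

3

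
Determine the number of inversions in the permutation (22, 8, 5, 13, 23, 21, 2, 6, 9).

21 out-of-order pairs

For each element, count later entries that are smaller:
22 → 8, 5, 13, 21, 2, 6, 9 → 7
8 → 5, 2, 6 → 3
5 → 2 → 1
13 → 2, 6, 9 → 3
23 → 21, 2, 6, 9 → 4
21 → 2, 6, 9 → 3
2 → none → 0
6 → none → 0
9 → none → 0
Sum: 7 + 3 + 1 + 3 + 4 + 3 + 0 + 0 + 0 = 21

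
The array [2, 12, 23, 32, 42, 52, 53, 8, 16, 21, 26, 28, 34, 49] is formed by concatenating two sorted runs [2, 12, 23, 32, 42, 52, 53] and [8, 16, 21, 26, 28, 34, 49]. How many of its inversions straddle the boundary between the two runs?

For each element r of the right run, count left-run elements greater than r:
r = 8: 12, 23, 32, 42, 52, 53 → 6
r = 16: 23, 32, 42, 52, 53 → 5
r = 21: 23, 32, 42, 52, 53 → 5
r = 26: 32, 42, 52, 53 → 4
r = 28: 32, 42, 52, 53 → 4
r = 34: 42, 52, 53 → 3
r = 49: 52, 53 → 2
Cross-inversions: 6 + 5 + 5 + 4 + 4 + 3 + 2 = 29

29 split inversions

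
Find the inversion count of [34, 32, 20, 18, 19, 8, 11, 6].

Inversions: 26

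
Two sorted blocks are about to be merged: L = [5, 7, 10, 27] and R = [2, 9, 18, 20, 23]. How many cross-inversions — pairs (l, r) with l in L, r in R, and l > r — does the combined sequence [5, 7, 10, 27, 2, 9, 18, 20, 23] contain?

9 cross-inversions

For each element r of the right run, count left-run elements greater than r:
r = 2: 5, 7, 10, 27 → 4
r = 9: 10, 27 → 2
r = 18: 27 → 1
r = 20: 27 → 1
r = 23: 27 → 1
Cross-inversions: 4 + 2 + 1 + 1 + 1 = 9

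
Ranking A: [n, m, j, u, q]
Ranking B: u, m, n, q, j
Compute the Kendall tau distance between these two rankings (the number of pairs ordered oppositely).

Assign each item its position (1..5) in the first ordering, then rewrite the second ordering as that position sequence:
positions: n→1, m→2, j→3, u→4, q→5
second ordering as positions: [4, 2, 1, 5, 3]
Discordant pairs = inversions in this position sequence.
4: 2, 1, 3 → 3
2: 1 → 1
1: 0
5: 3 → 1
3: 0
Total: 3 + 1 + 0 + 1 + 0 = 5

5 discordant pairs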